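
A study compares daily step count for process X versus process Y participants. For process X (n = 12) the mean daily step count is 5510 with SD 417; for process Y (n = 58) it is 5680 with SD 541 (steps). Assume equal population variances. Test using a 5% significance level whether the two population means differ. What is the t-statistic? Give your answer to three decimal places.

Let group 1 = process X, group 2 = process Y. H0: μ_1 = μ_2; H1: μ_1 ≠ μ_2 (two-sample pooled-variance t-test, two-sided).
s_p² = [(12−1)·417² + (58−1)·541²]/(12+58−2) = 273465
t = (5510 − 5680)/√[273465·(1/12 + 1/58)] = -1.025
df = n₁ + n₂ − 2 = 68
Two-sided p-value ≈ 0.3090
Since p ≈ 0.3090 > α = 0.05, fail to reject H0; the evidence is not statistically significant.

-1.025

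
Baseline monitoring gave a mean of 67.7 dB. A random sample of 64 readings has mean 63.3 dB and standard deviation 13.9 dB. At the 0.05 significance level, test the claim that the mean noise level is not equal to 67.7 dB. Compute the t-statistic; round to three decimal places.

-2.532

H0: μ = 67.7; H1: μ ≠ 67.7 (one-sample t-test, two-sided).
t = (x̄ − μ₀)/(s/√n) = (63.3 − 67.7)/(13.9/√64) = -2.532
df = n − 1 = 63
Two-sided p-value ≈ 0.014
Since p ≈ 0.014 < α = 0.05, reject H0; the data support H1.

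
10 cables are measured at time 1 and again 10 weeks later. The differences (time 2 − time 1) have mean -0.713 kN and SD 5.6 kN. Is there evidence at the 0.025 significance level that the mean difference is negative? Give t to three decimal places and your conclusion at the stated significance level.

H0: μ_d = 0; H1: μ_d < 0 (paired t-test on the differences, left-tailed).
t = d̄/(s_d/√n) = -0.713/(5.6/√10) = -0.403
df = n − 1 = 9
p-value = P(T ≤ -0.403) ≈ 0.3483
Since p ≈ 0.3483 > α = 0.025, fail to reject H0; the data do not provide sufficient evidence against H0.

t = -0.403; fail to reject H0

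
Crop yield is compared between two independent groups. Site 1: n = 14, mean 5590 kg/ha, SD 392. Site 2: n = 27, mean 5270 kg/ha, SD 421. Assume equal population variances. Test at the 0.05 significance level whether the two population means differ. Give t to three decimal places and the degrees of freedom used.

t = 2.361, df = 39

Let group 1 = site 1, group 2 = site 2. H0: μ_1 = μ_2; H1: μ_1 ≠ μ_2 (two-sample pooled-variance t-test, two-sided).
s_p² = [(14−1)·392² + (27−1)·421²]/(14+27−2) = 169382
t = (5590 − 5270)/√[169382·(1/14 + 1/27)] = 2.361
df = n₁ + n₂ − 2 = 39
Two-sided p-value ≈ 0.023
Since p ≈ 0.023 < α = 0.05, reject H0; the data support H1.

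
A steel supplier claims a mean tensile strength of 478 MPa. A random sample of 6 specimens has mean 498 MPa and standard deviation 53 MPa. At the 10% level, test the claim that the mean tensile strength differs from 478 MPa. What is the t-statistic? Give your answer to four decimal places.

0.9243

H0: μ = 478; H1: μ ≠ 478 (one-sample t-test, two-sided).
t = (x̄ − μ₀)/(s/√n) = (498 − 478)/(53/√6) = 0.9243
df = n − 1 = 5
Two-sided p-value ≈ 0.398
Since p ≈ 0.398 > α = 0.1, fail to reject H0; the evidence is not statistically significant.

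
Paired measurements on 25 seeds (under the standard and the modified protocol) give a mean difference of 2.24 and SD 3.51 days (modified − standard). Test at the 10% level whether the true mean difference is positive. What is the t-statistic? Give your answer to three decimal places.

H0: μ_d = 0; H1: μ_d > 0 (paired t-test on the differences, right-tailed).
t = d̄/(s_d/√n) = 2.24/(3.51/√25) = 3.191
df = n − 1 = 24
p-value = P(T ≥ 3.191) ≈ 0.0020
Since p ≈ 0.0020 < α = 0.1, reject H0; the evidence is statistically significant.

3.191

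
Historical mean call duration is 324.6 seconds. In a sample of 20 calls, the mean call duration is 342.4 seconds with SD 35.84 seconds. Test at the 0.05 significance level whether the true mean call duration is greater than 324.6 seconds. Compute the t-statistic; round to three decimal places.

2.221

H0: μ = 324.6; H1: μ > 324.6 (one-sample t-test, right-tailed).
t = (x̄ − μ₀)/(s/√n) = (342.4 − 324.6)/(35.84/√20) = 2.221
df = n − 1 = 19
p-value = P(T ≥ 2.221) ≈ 0.0193
Since p ≈ 0.0193 < α = 0.05, reject H0; the data support H1.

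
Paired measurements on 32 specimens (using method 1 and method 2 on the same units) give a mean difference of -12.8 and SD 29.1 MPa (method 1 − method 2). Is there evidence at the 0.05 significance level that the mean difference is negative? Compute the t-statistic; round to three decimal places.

-2.488

H0: μ_d = 0; H1: μ_d < 0 (paired t-test on the differences, left-tailed).
t = d̄/(s_d/√n) = -12.8/(29.1/√32) = -2.488
df = n − 1 = 31
p-value = P(T ≤ -2.488) ≈ 0.009
Since p ≈ 0.009 < α = 0.05, reject H0; the evidence is statistically significant.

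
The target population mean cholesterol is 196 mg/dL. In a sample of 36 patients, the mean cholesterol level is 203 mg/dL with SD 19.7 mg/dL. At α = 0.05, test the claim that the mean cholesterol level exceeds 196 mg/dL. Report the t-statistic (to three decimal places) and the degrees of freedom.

H0: μ = 196; H1: μ > 196 (one-sample t-test, right-tailed).
t = (x̄ − μ₀)/(s/√n) = (203 − 196)/(19.7/√36) = 2.132
df = n − 1 = 35
p-value = P(T ≥ 2.132) ≈ 0.020
Since p ≈ 0.020 < α = 0.05, reject H0; the data support H1.

t = 2.132, df = 35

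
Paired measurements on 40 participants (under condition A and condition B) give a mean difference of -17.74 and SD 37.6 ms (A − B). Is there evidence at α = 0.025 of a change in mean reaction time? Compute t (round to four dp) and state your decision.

H0: μ_d = 0; H1: μ_d ≠ 0 (paired t-test on the differences, two-sided).
t = d̄/(s_d/√n) = -17.74/(37.6/√40) = -2.9840
df = n − 1 = 39
Two-sided p-value ≈ 0.0049
Since p ≈ 0.0049 < α = 0.025, reject H0; the data support H1.

t = -2.9840; reject H0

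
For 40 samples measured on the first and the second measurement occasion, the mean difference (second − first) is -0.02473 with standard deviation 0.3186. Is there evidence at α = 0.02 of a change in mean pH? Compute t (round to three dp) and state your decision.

H0: μ_d = 0; H1: μ_d ≠ 0 (paired t-test on the differences, two-sided).
t = d̄/(s_d/√n) = -0.02473/(0.3186/√40) = -0.491
df = n − 1 = 39
Two-sided p-value ≈ 0.626
Since p ≈ 0.626 > α = 0.02, fail to reject H0; the data do not provide sufficient evidence against H0.

t = -0.491; fail to reject H0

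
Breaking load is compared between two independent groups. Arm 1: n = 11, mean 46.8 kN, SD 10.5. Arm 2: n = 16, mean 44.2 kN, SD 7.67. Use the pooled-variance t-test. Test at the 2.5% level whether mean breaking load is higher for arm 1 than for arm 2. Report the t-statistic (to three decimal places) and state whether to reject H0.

Let group 1 = arm 1, group 2 = arm 2. H0: μ_1 = μ_2; H1: μ_1 > μ_2 (two-sample pooled-variance t-test, right-tailed).
s_p² = [(11−1)·10.5² + (16−1)·7.67²]/(11+16−2) = 79.3973
t = (46.8 − 44.2)/√[79.3973·(1/11 + 1/16)] = 0.745
df = n₁ + n₂ − 2 = 25
p-value = P(T ≥ 0.745) ≈ 0.2316
Since p ≈ 0.2316 > α = 0.025, fail to reject H0; the data do not provide sufficient evidence against H0.

t = 0.745; fail to reject H0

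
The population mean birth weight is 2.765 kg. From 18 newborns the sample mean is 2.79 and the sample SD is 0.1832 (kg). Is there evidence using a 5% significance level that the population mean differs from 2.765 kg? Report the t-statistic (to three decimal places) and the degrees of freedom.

H0: μ = 2.765; H1: μ ≠ 2.765 (one-sample t-test, two-sided).
t = (x̄ − μ₀)/(s/√n) = (2.79 − 2.765)/(0.1832/√18) = 0.579
df = n − 1 = 17
Two-sided p-value ≈ 0.570
Since p ≈ 0.570 > α = 0.05, fail to reject H0; the evidence is not statistically significant.

t = 0.579, df = 17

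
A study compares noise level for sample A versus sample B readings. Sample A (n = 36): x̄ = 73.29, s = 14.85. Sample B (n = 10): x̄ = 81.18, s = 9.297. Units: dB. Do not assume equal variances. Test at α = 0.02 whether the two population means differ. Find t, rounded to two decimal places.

Let group 1 = sample A, group 2 = sample B. H0: μ_1 = μ_2; H1: μ_1 ≠ μ_2 (Welch's two-sample t-test, two-sided).
t = (x̄_1 − x̄_2)/√(s_1²/n_1 + s_2²/n_2) = (73.29 − 81.18)/√(14.85²/36 + 9.297²/10) = -2.05
Welch–Satterthwaite df ≈ 23.27
Two-sided p-value ≈ 0.0515
Since p ≈ 0.0515 > α = 0.02, fail to reject H0; the evidence is not statistically significant.

-2.05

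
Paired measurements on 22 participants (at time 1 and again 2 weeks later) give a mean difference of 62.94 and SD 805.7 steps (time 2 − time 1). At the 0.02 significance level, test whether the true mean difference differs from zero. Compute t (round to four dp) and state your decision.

H0: μ_d = 0; H1: μ_d ≠ 0 (paired t-test on the differences, two-sided).
t = d̄/(s_d/√n) = 62.94/(805.7/√22) = 0.3664
df = n − 1 = 21
Two-sided p-value ≈ 0.718
Since p ≈ 0.718 > α = 0.02, fail to reject H0; the evidence is not statistically significant.

t = 0.3664; fail to reject H0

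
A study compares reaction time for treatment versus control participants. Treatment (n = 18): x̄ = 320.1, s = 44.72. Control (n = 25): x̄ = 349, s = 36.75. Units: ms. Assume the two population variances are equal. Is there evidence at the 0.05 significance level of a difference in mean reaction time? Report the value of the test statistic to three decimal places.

Let group 1 = treatment, group 2 = control. H0: μ_1 = μ_2; H1: μ_1 ≠ μ_2 (two-sample pooled-variance t-test, two-sided).
s_p² = [(18−1)·44.72² + (25−1)·36.75²]/(18+25−2) = 1619.79
t = (320.1 − 349)/√[1619.79·(1/18 + 1/25)] = -2.323
df = n₁ + n₂ − 2 = 41
Two-sided p-value ≈ 0.025
Since p ≈ 0.025 < α = 0.05, reject H0; the data support H1.

-2.323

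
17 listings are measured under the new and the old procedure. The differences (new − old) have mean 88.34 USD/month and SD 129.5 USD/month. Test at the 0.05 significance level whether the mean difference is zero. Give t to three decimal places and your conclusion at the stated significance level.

t = 2.813; reject H0

H0: μ_d = 0; H1: μ_d ≠ 0 (paired t-test on the differences, two-sided).
t = d̄/(s_d/√n) = 88.34/(129.5/√17) = 2.813
df = n − 1 = 16
Two-sided p-value ≈ 0.0125
Since p ≈ 0.0125 < α = 0.05, reject H0; the data support H1.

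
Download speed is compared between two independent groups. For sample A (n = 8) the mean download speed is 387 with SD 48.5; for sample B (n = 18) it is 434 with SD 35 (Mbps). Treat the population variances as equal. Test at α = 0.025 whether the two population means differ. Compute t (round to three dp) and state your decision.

Let group 1 = sample A, group 2 = sample B. H0: μ_1 = μ_2; H1: μ_1 ≠ μ_2 (two-sample pooled-variance t-test, two-sided).
s_p² = [(8−1)·48.5² + (18−1)·35²]/(8+18−2) = 1553.78
t = (387 − 434)/√[1553.78·(1/8 + 1/18)] = -2.806
df = n₁ + n₂ − 2 = 24
Two-sided p-value ≈ 0.0098
Since p ≈ 0.0098 < α = 0.025, reject H0; the data support H1.

t = -2.806; reject H0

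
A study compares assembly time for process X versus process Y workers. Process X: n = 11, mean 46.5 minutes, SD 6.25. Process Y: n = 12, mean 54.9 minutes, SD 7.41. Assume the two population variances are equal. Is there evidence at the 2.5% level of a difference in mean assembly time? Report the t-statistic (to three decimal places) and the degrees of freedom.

t = -2.924, df = 21

Let group 1 = process X, group 2 = process Y. H0: μ_1 = μ_2; H1: μ_1 ≠ μ_2 (two-sample pooled-variance t-test, two-sided).
s_p² = [(11−1)·6.25² + (12−1)·7.41²]/(11+12−2) = 47.3626
t = (46.5 − 54.9)/√[47.3626·(1/11 + 1/12)] = -2.924
df = n₁ + n₂ − 2 = 21
Two-sided p-value ≈ 0.008
Since p ≈ 0.008 < α = 0.025, reject H0; the data support H1.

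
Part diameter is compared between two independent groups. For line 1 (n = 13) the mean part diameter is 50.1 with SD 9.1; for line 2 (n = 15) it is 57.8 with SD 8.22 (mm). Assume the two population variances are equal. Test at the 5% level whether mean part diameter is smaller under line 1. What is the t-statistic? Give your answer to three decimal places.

Let group 1 = line 1, group 2 = line 2. H0: μ_1 = μ_2; H1: μ_1 < μ_2 (two-sample pooled-variance t-test, left-tailed).
s_p² = [(13−1)·9.1² + (15−1)·8.22²]/(13+15−2) = 74.603
t = (50.1 − 57.8)/√[74.603·(1/13 + 1/15)] = -2.353
df = n₁ + n₂ − 2 = 26
p-value = P(T ≤ -2.353) ≈ 0.013
Since p ≈ 0.013 < α = 0.05, reject H0; the data support H1.

-2.353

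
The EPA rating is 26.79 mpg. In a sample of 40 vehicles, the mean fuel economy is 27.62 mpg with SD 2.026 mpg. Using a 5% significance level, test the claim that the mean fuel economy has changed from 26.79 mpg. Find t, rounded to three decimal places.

2.591

H0: μ = 26.79; H1: μ ≠ 26.79 (one-sample t-test, two-sided).
t = (x̄ − μ₀)/(s/√n) = (27.62 − 26.79)/(2.026/√40) = 2.591
df = n − 1 = 39
Two-sided p-value ≈ 0.0134
Since p ≈ 0.0134 < α = 0.05, reject H0; the data support H1.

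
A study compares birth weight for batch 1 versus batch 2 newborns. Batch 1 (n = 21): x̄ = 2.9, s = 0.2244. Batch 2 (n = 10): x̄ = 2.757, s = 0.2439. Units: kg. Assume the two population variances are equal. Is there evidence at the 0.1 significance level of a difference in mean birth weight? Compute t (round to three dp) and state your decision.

t = 1.614; fail to reject H0

Let group 1 = batch 1, group 2 = batch 2. H0: μ_1 = μ_2; H1: μ_1 ≠ μ_2 (two-sample pooled-variance t-test, two-sided).
s_p² = [(21−1)·0.2244² + (10−1)·0.2439²]/(21+10−2) = 0.0531894
t = (2.9 − 2.757)/√[0.0531894·(1/21 + 1/10)] = 1.614
df = n₁ + n₂ − 2 = 29
Two-sided p-value ≈ 0.1174
Since p ≈ 0.1174 > α = 0.1, fail to reject H0; the evidence is not statistically significant.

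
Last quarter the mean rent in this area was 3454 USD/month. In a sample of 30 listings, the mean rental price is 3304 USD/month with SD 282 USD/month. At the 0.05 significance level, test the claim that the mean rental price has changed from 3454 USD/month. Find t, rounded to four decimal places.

-2.9134

H0: μ = 3454; H1: μ ≠ 3454 (one-sample t-test, two-sided).
t = (x̄ − μ₀)/(s/√n) = (3304 − 3454)/(282/√30) = -2.9134
df = n − 1 = 29
Two-sided p-value ≈ 0.007
Since p ≈ 0.007 < α = 0.05, reject H0; the data support H1.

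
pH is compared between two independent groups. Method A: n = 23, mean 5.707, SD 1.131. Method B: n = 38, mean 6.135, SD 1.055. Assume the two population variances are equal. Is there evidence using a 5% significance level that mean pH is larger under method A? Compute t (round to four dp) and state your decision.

t = -1.4946; fail to reject H0

Let group 1 = method A, group 2 = method B. H0: μ_1 = μ_2; H1: μ_1 > μ_2 (two-sample pooled-variance t-test, right-tailed).
s_p² = [(23−1)·1.131² + (38−1)·1.055²]/(23+38−2) = 1.17497
t = (5.707 − 6.135)/√[1.17497·(1/23 + 1/38)] = -1.4946
df = n₁ + n₂ − 2 = 59
p-value = P(T ≥ -1.4946) ≈ 0.9298
Since p ≈ 0.9298 > α = 0.05, fail to reject H0; the data do not provide sufficient evidence against H0.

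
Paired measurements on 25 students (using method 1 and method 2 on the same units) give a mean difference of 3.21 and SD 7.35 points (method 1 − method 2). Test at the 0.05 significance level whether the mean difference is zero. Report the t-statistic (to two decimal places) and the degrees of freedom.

H0: μ_d = 0; H1: μ_d ≠ 0 (paired t-test on the differences, two-sided).
t = d̄/(s_d/√n) = 3.21/(7.35/√25) = 2.18
df = n − 1 = 24
Two-sided p-value ≈ 0.039
Since p ≈ 0.039 < α = 0.05, reject H0; the data support H1.

t = 2.18, df = 24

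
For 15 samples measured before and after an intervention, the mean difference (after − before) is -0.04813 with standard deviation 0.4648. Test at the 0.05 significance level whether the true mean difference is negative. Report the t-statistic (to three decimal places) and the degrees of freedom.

H0: μ_d = 0; H1: μ_d < 0 (paired t-test on the differences, left-tailed).
t = d̄/(s_d/√n) = -0.04813/(0.4648/√15) = -0.401
df = n − 1 = 14
p-value = P(T ≤ -0.401) ≈ 0.3472
Since p ≈ 0.3472 > α = 0.05, fail to reject H0; the data do not provide sufficient evidence against H0.

t = -0.401, df = 14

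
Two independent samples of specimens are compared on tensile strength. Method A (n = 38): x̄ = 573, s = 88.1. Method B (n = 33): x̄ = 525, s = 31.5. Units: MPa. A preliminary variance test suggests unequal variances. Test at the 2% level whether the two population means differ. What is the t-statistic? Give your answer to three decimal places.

3.136

Let group 1 = method A, group 2 = method B. H0: μ_1 = μ_2; H1: μ_1 ≠ μ_2 (Welch's two-sample t-test, two-sided).
t = (x̄_1 − x̄_2)/√(s_1²/n_1 + s_2²/n_2) = (573 − 525)/√(88.1²/38 + 31.5²/33) = 3.136
Welch–Satterthwaite df ≈ 47.51
Two-sided p-value ≈ 0.003
Since p ≈ 0.003 < α = 0.02, reject H0; the evidence is statistically significant.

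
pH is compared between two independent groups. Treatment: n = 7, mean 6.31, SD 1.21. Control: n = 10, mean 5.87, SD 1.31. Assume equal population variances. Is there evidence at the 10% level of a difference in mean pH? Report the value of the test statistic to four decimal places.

Let group 1 = treatment, group 2 = control. H0: μ_1 = μ_2; H1: μ_1 ≠ μ_2 (two-sample pooled-variance t-test, two-sided).
s_p² = [(7−1)·1.21² + (10−1)·1.31²]/(7+10−2) = 1.6153
t = (6.31 − 5.87)/√[1.6153·(1/7 + 1/10)] = 0.7025
df = n₁ + n₂ − 2 = 15
Two-sided p-value ≈ 0.493
Since p ≈ 0.493 > α = 0.1, fail to reject H0; the data do not provide sufficient evidence against H0.

0.7025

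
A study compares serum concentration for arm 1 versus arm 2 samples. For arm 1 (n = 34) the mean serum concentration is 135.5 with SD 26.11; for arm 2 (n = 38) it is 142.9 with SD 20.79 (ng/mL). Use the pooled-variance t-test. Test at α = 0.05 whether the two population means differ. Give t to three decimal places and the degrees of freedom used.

t = -1.337, df = 70

Let group 1 = arm 1, group 2 = arm 2. H0: μ_1 = μ_2; H1: μ_1 ≠ μ_2 (two-sample pooled-variance t-test, two-sided).
s_p² = [(34−1)·26.11² + (38−1)·20.79²]/(34+38−2) = 549.849
t = (135.5 − 142.9)/√[549.849·(1/34 + 1/38)] = -1.337
df = n₁ + n₂ − 2 = 70
Two-sided p-value ≈ 0.186
Since p ≈ 0.186 > α = 0.05, fail to reject H0; the data do not provide sufficient evidence against H0.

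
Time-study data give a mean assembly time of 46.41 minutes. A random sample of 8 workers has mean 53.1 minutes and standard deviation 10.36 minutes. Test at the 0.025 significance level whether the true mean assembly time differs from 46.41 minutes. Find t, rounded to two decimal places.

1.83

H0: μ = 46.41; H1: μ ≠ 46.41 (one-sample t-test, two-sided).
t = (x̄ − μ₀)/(s/√n) = (53.1 − 46.41)/(10.36/√8) = 1.83
df = n − 1 = 7
Two-sided p-value ≈ 0.111
Since p ≈ 0.111 > α = 0.025, fail to reject H0; the data do not provide sufficient evidence against H0.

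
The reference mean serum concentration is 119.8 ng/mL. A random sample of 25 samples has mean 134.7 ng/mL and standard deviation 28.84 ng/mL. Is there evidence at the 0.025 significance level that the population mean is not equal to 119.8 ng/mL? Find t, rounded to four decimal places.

2.5832

H0: μ = 119.8; H1: μ ≠ 119.8 (one-sample t-test, two-sided).
t = (x̄ − μ₀)/(s/√n) = (134.7 − 119.8)/(28.84/√25) = 2.5832
df = n − 1 = 24
Two-sided p-value ≈ 0.0163
Since p ≈ 0.0163 < α = 0.025, reject H0; the evidence is statistically significant.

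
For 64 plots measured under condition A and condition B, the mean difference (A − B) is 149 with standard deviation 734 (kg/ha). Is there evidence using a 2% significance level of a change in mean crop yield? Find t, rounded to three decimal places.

H0: μ_d = 0; H1: μ_d ≠ 0 (paired t-test on the differences, two-sided).
t = d̄/(s_d/√n) = 149/(734/√64) = 1.624
df = n − 1 = 63
Two-sided p-value ≈ 0.1094
Since p ≈ 0.1094 > α = 0.02, fail to reject H0; the data do not provide sufficient evidence against H0.

1.624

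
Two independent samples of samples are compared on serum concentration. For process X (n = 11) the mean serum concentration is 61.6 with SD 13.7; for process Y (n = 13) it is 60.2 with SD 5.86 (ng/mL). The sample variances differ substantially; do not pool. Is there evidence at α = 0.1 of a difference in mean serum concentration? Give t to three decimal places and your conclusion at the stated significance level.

Let group 1 = process X, group 2 = process Y. H0: μ_1 = μ_2; H1: μ_1 ≠ μ_2 (Welch's two-sample t-test, two-sided).
t = (x̄_1 − x̄_2)/√(s_1²/n_1 + s_2²/n_2) = (61.6 − 60.2)/√(13.7²/11 + 5.86²/13) = 0.315
Welch–Satterthwaite df ≈ 13.07
Two-sided p-value ≈ 0.7574
Since p ≈ 0.7574 > α = 0.1, fail to reject H0; the data do not provide sufficient evidence against H0.

t = 0.315; fail to reject H0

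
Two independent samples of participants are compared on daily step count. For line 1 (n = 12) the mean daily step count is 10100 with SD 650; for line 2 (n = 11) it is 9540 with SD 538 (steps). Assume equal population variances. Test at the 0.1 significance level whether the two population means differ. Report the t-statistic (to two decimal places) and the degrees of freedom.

Let group 1 = line 1, group 2 = line 2. H0: μ_1 = μ_2; H1: μ_1 ≠ μ_2 (two-sample pooled-variance t-test, two-sided).
s_p² = [(12−1)·650² + (11−1)·538²]/(12+11−2) = 359140
t = (10100 − 9540)/√[359140·(1/12 + 1/11)] = 2.24
df = n₁ + n₂ − 2 = 21
Two-sided p-value ≈ 0.036
Since p ≈ 0.036 < α = 0.1, reject H0; the data support H1.

t = 2.24, df = 21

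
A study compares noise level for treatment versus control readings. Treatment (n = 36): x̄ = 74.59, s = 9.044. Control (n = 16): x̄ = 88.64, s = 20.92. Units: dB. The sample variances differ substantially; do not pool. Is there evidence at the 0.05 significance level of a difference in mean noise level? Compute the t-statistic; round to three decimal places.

-2.581

Let group 1 = treatment, group 2 = control. H0: μ_1 = μ_2; H1: μ_1 ≠ μ_2 (Welch's two-sample t-test, two-sided).
t = (x̄_1 − x̄_2)/√(s_1²/n_1 + s_2²/n_2) = (74.59 − 88.64)/√(9.044²/36 + 20.92²/16) = -2.581
Welch–Satterthwaite df ≈ 17.54
Two-sided p-value ≈ 0.019
Since p ≈ 0.019 < α = 0.05, reject H0; the data support H1.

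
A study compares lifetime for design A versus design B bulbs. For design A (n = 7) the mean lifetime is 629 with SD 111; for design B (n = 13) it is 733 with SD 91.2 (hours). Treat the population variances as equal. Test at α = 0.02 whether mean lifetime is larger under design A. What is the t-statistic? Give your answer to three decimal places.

-2.258

Let group 1 = design A, group 2 = design B. H0: μ_1 = μ_2; H1: μ_1 > μ_2 (two-sample pooled-variance t-test, right-tailed).
s_p² = [(7−1)·111² + (13−1)·91.2²]/(7+13−2) = 9651.96
t = (629 − 733)/√[9651.96·(1/7 + 1/13)] = -2.258
df = n₁ + n₂ − 2 = 18
p-value = P(T ≥ -2.258) ≈ 0.9817
Since p ≈ 0.9817 > α = 0.02, fail to reject H0; the data do not provide sufficient evidence against H0.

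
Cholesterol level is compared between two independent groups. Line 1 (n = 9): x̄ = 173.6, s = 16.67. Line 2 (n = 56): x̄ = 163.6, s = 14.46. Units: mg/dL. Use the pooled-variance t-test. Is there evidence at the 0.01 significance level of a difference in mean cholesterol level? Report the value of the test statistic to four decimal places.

1.8867

Let group 1 = line 1, group 2 = line 2. H0: μ_1 = μ_2; H1: μ_1 ≠ μ_2 (two-sample pooled-variance t-test, two-sided).
s_p² = [(9−1)·16.67² + (56−1)·14.46²]/(9+56−2) = 217.828
t = (173.6 − 163.6)/√[217.828·(1/9 + 1/56)] = 1.8867
df = n₁ + n₂ − 2 = 63
Two-sided p-value ≈ 0.0638
Since p ≈ 0.0638 > α = 0.01, fail to reject H0; the data do not provide sufficient evidence against H0.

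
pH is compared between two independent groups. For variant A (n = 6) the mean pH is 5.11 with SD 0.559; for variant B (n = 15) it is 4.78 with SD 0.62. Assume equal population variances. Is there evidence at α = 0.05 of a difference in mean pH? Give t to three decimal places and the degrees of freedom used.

t = 1.130, df = 19

Let group 1 = variant A, group 2 = variant B. H0: μ_1 = μ_2; H1: μ_1 ≠ μ_2 (two-sample pooled-variance t-test, two-sided).
s_p² = [(6−1)·0.559² + (15−1)·0.62²]/(6+15−2) = 0.365474
t = (5.11 − 4.78)/√[0.365474·(1/6 + 1/15)] = 1.130
df = n₁ + n₂ − 2 = 19
Two-sided p-value ≈ 0.2725
Since p ≈ 0.2725 > α = 0.05, fail to reject H0; the data do not provide sufficient evidence against H0.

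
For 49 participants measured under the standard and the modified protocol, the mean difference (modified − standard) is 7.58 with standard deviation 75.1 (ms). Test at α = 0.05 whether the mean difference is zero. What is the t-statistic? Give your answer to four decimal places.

H0: μ_d = 0; H1: μ_d ≠ 0 (paired t-test on the differences, two-sided).
t = d̄/(s_d/√n) = 7.58/(75.1/√49) = 0.7065
df = n − 1 = 48
Two-sided p-value ≈ 0.483
Since p ≈ 0.483 > α = 0.05, fail to reject H0; the data do not provide sufficient evidence against H0.

0.7065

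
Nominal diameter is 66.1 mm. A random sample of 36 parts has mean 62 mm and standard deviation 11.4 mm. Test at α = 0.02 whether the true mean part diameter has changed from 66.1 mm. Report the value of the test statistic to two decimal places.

-2.16

H0: μ = 66.1; H1: μ ≠ 66.1 (one-sample t-test, two-sided).
t = (x̄ − μ₀)/(s/√n) = (62 − 66.1)/(11.4/√36) = -2.16
df = n − 1 = 35
Two-sided p-value ≈ 0.0379
Since p ≈ 0.0379 > α = 0.02, fail to reject H0; the evidence is not statistically significant.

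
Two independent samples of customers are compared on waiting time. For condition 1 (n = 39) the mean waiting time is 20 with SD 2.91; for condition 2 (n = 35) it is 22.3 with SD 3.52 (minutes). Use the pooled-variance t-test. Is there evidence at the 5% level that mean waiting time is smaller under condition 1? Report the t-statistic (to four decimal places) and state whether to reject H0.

t = -3.0749; reject H0

Let group 1 = condition 1, group 2 = condition 2. H0: μ_1 = μ_2; H1: μ_1 < μ_2 (two-sample pooled-variance t-test, left-tailed).
s_p² = [(39−1)·2.91² + (35−1)·3.52²]/(39+35−2) = 10.3203
t = (20 − 22.3)/√[10.3203·(1/39 + 1/35)] = -3.0749
df = n₁ + n₂ − 2 = 72
p-value = P(T ≤ -3.0749) ≈ 0.001
Since p ≈ 0.001 < α = 0.05, reject H0; the data support H1.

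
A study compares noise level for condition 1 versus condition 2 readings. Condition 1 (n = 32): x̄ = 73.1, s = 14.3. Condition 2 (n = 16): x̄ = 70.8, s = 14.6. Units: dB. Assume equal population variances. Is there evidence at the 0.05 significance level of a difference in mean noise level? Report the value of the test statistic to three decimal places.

0.522

Let group 1 = condition 1, group 2 = condition 2. H0: μ_1 = μ_2; H1: μ_1 ≠ μ_2 (two-sample pooled-variance t-test, two-sided).
s_p² = [(32−1)·14.3² + (16−1)·14.6²]/(32+16−2) = 207.317
t = (73.1 − 70.8)/√[207.317·(1/32 + 1/16)] = 0.522
df = n₁ + n₂ − 2 = 46
Two-sided p-value ≈ 0.604
Since p ≈ 0.604 > α = 0.05, fail to reject H0; the evidence is not statistically significant.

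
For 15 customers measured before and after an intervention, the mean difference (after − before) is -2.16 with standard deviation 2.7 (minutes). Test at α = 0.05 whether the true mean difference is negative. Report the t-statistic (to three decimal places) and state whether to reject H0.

t = -3.098; reject H0

H0: μ_d = 0; H1: μ_d < 0 (paired t-test on the differences, left-tailed).
t = d̄/(s_d/√n) = -2.16/(2.7/√15) = -3.098
df = n − 1 = 14
p-value = P(T ≤ -3.098) ≈ 0.004
Since p ≈ 0.004 < α = 0.05, reject H0; the evidence is statistically significant.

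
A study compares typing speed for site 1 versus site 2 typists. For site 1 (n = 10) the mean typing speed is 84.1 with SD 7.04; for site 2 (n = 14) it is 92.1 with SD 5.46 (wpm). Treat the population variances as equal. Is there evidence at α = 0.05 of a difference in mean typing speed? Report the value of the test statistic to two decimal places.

-3.14

Let group 1 = site 1, group 2 = site 2. H0: μ_1 = μ_2; H1: μ_1 ≠ μ_2 (two-sample pooled-variance t-test, two-sided).
s_p² = [(10−1)·7.04² + (14−1)·5.46²]/(10+14−2) = 37.8911
t = (84.1 − 92.1)/√[37.8911·(1/10 + 1/14)] = -3.14
df = n₁ + n₂ − 2 = 22
Two-sided p-value ≈ 0.005
Since p ≈ 0.005 < α = 0.05, reject H0; the data support H1.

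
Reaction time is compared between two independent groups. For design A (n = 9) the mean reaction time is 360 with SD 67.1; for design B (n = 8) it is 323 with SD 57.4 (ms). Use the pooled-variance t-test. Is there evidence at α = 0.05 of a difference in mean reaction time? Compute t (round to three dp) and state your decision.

t = 1.213; fail to reject H0

Let group 1 = design A, group 2 = design B. H0: μ_1 = μ_2; H1: μ_1 ≠ μ_2 (two-sample pooled-variance t-test, two-sided).
s_p² = [(9−1)·67.1² + (8−1)·57.4²]/(9+8−2) = 3938.84
t = (360 − 323)/√[3938.84·(1/9 + 1/8)] = 1.213
df = n₁ + n₂ − 2 = 15
Two-sided p-value ≈ 0.2438
Since p ≈ 0.2438 > α = 0.05, fail to reject H0; the evidence is not statistically significant.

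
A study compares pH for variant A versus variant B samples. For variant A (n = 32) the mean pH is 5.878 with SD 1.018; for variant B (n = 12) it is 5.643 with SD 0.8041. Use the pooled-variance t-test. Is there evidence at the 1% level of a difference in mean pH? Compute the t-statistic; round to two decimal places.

0.72

Let group 1 = variant A, group 2 = variant B. H0: μ_1 = μ_2; H1: μ_1 ≠ μ_2 (two-sample pooled-variance t-test, two-sided).
s_p² = [(32−1)·1.018² + (12−1)·0.8041²]/(32+12−2) = 0.934247
t = (5.878 − 5.643)/√[0.934247·(1/32 + 1/12)] = 0.72
df = n₁ + n₂ − 2 = 42
Two-sided p-value ≈ 0.477
Since p ≈ 0.477 > α = 0.01, fail to reject H0; the evidence is not statistically significant.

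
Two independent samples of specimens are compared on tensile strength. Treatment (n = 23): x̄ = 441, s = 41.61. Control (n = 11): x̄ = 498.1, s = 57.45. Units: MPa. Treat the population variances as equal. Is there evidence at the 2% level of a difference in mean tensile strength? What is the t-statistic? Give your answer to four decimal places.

-3.3045

Let group 1 = treatment, group 2 = control. H0: μ_1 = μ_2; H1: μ_1 ≠ μ_2 (two-sample pooled-variance t-test, two-sided).
s_p² = [(23−1)·41.61² + (11−1)·57.45²]/(23+11−2) = 2221.74
t = (441 − 498.1)/√[2221.74·(1/23 + 1/11)] = -3.3045
df = n₁ + n₂ − 2 = 32
Two-sided p-value ≈ 0.002
Since p ≈ 0.002 < α = 0.02, reject H0; the data support H1.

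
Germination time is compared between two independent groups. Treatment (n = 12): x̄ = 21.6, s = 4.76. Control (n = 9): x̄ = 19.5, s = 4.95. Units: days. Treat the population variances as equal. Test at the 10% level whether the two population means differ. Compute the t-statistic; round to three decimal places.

0.984

Let group 1 = treatment, group 2 = control. H0: μ_1 = μ_2; H1: μ_1 ≠ μ_2 (two-sample pooled-variance t-test, two-sided).
s_p² = [(12−1)·4.76² + (9−1)·4.95²]/(12+9−2) = 23.4344
t = (21.6 − 19.5)/√[23.4344·(1/12 + 1/9)] = 0.984
df = n₁ + n₂ − 2 = 19
Two-sided p-value ≈ 0.3376
Since p ≈ 0.3376 > α = 0.1, fail to reject H0; the data do not provide sufficient evidence against H0.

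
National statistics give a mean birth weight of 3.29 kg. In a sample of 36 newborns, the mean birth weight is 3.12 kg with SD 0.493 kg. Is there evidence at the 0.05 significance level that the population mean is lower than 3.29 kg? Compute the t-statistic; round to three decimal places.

H0: μ = 3.29; H1: μ < 3.29 (one-sample t-test, left-tailed).
t = (x̄ − μ₀)/(s/√n) = (3.12 − 3.29)/(0.493/√36) = -2.069
df = n − 1 = 35
p-value = P(T ≤ -2.069) ≈ 0.0230
Since p ≈ 0.0230 < α = 0.05, reject H0; the evidence is statistically significant.

-2.069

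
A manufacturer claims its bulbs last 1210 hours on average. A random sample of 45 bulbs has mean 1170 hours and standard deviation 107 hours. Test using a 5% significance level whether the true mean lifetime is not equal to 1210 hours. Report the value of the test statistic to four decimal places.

-2.5077

H0: μ = 1210; H1: μ ≠ 1210 (one-sample t-test, two-sided).
t = (x̄ − μ₀)/(s/√n) = (1170 − 1210)/(107/√45) = -2.5077
df = n − 1 = 44
Two-sided p-value ≈ 0.0159
Since p ≈ 0.0159 < α = 0.05, reject H0; the data support H1.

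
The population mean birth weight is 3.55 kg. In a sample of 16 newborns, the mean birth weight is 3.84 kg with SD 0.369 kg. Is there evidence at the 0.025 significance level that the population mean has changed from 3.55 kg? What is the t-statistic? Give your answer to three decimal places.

H0: μ = 3.55; H1: μ ≠ 3.55 (one-sample t-test, two-sided).
t = (x̄ − μ₀)/(s/√n) = (3.84 − 3.55)/(0.369/√16) = 3.144
df = n − 1 = 15
Two-sided p-value ≈ 0.0067
Since p ≈ 0.0067 < α = 0.025, reject H0; the evidence is statistically significant.

3.144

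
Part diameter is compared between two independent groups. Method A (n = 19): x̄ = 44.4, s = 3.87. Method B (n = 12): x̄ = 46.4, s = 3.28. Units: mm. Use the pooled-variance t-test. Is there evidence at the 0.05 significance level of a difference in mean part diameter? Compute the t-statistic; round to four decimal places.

-1.4830

Let group 1 = method A, group 2 = method B. H0: μ_1 = μ_2; H1: μ_1 ≠ μ_2 (two-sample pooled-variance t-test, two-sided).
s_p² = [(19−1)·3.87² + (12−1)·3.28²]/(19+12−2) = 13.3768
t = (44.4 − 46.4)/√[13.3768·(1/19 + 1/12)] = -1.4830
df = n₁ + n₂ − 2 = 29
Two-sided p-value ≈ 0.1489
Since p ≈ 0.1489 > α = 0.05, fail to reject H0; the data do not provide sufficient evidence against H0.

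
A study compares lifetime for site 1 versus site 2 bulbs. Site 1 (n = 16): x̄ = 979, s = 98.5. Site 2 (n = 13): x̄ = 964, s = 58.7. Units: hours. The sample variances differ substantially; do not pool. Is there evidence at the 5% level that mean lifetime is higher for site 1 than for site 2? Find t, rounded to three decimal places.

0.508

Let group 1 = site 1, group 2 = site 2. H0: μ_1 = μ_2; H1: μ_1 > μ_2 (Welch's two-sample t-test, right-tailed).
t = (x̄_1 − x̄_2)/√(s_1²/n_1 + s_2²/n_2) = (979 − 964)/√(98.5²/16 + 58.7²/13) = 0.508
Welch–Satterthwaite df ≈ 25.01
p-value = P(T ≥ 0.508) ≈ 0.308
Since p ≈ 0.308 > α = 0.05, fail to reject H0; the data do not provide sufficient evidence against H0.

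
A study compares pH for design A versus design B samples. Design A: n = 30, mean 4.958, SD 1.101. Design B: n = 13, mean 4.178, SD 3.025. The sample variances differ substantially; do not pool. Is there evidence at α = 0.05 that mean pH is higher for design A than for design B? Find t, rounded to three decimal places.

0.904

Let group 1 = design A, group 2 = design B. H0: μ_1 = μ_2; H1: μ_1 > μ_2 (Welch's two-sample t-test, right-tailed).
t = (x̄_1 − x̄_2)/√(s_1²/n_1 + s_2²/n_2) = (4.958 − 4.178)/√(1.101²/30 + 3.025²/13) = 0.904
Welch–Satterthwaite df ≈ 13.40
p-value = P(T ≥ 0.904) ≈ 0.1910
Since p ≈ 0.1910 > α = 0.05, fail to reject H0; the data do not provide sufficient evidence against H0.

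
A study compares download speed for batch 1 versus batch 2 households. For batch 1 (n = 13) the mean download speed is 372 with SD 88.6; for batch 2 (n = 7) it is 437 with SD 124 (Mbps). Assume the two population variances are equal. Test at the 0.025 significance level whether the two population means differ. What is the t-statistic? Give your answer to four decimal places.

Let group 1 = batch 1, group 2 = batch 2. H0: μ_1 = μ_2; H1: μ_1 ≠ μ_2 (two-sample pooled-variance t-test, two-sided).
s_p² = [(13−1)·88.6² + (7−1)·124²]/(13+7−2) = 10358.6
t = (372 − 437)/√[10358.6·(1/13 + 1/7)] = -1.3623
df = n₁ + n₂ − 2 = 18
Two-sided p-value ≈ 0.190
Since p ≈ 0.190 > α = 0.025, fail to reject H0; the evidence is not statistically significant.

-1.3623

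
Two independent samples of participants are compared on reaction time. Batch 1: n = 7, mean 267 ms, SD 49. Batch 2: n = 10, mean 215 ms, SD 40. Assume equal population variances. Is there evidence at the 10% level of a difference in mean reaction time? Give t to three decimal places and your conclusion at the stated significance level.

Let group 1 = batch 1, group 2 = batch 2. H0: μ_1 = μ_2; H1: μ_1 ≠ μ_2 (two-sample pooled-variance t-test, two-sided).
s_p² = [(7−1)·49² + (10−1)·40²]/(7+10−2) = 1920.4
t = (267 − 215)/√[1920.4·(1/7 + 1/10)] = 2.408
df = n₁ + n₂ − 2 = 15
Two-sided p-value ≈ 0.0294
Since p ≈ 0.0294 < α = 0.1, reject H0; the data support H1.

t = 2.408; reject H0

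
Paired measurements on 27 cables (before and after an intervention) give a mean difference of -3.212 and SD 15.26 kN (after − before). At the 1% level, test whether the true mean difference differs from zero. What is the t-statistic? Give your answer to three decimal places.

-1.094

H0: μ_d = 0; H1: μ_d ≠ 0 (paired t-test on the differences, two-sided).
t = d̄/(s_d/√n) = -3.212/(15.26/√27) = -1.094
df = n − 1 = 26
Two-sided p-value ≈ 0.284
Since p ≈ 0.284 > α = 0.01, fail to reject H0; the evidence is not statistically significant.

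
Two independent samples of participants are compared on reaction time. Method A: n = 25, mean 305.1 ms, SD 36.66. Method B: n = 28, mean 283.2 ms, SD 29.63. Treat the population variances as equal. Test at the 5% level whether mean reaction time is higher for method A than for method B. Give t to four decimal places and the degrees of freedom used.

Let group 1 = method A, group 2 = method B. H0: μ_1 = μ_2; H1: μ_1 > μ_2 (two-sample pooled-variance t-test, right-tailed).
s_p² = [(25−1)·36.66² + (28−1)·29.63²]/(25+28−2) = 1097.24
t = (305.1 − 283.2)/√[1097.24·(1/25 + 1/28)] = 2.4027
df = n₁ + n₂ − 2 = 51
p-value = P(T ≥ 2.4027) ≈ 0.010
Since p ≈ 0.010 < α = 0.05, reject H0; the evidence is statistically significant.

t = 2.4027, df = 51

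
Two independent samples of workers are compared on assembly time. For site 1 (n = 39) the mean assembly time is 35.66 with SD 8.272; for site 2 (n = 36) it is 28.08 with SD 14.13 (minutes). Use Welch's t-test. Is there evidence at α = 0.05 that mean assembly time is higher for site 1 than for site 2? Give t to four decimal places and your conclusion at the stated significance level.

Let group 1 = site 1, group 2 = site 2. H0: μ_1 = μ_2; H1: μ_1 > μ_2 (Welch's two-sample t-test, right-tailed).
t = (x̄_1 − x̄_2)/√(s_1²/n_1 + s_2²/n_2) = (35.66 − 28.08)/√(8.272²/39 + 14.13²/36) = 2.8054
Welch–Satterthwaite df ≈ 55.53
p-value = P(T ≥ 2.8054) ≈ 0.003
Since p ≈ 0.003 < α = 0.05, reject H0; the evidence is statistically significant.

t = 2.8054; reject H0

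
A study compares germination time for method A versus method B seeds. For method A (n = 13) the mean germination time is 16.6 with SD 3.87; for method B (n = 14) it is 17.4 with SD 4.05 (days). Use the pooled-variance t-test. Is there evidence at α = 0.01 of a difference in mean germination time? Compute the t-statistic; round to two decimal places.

-0.52

Let group 1 = method A, group 2 = method B. H0: μ_1 = μ_2; H1: μ_1 ≠ μ_2 (two-sample pooled-variance t-test, two-sided).
s_p² = [(13−1)·3.87² + (14−1)·4.05²]/(13+14−2) = 15.7182
t = (16.6 − 17.4)/√[15.7182·(1/13 + 1/14)] = -0.52
df = n₁ + n₂ − 2 = 25
Two-sided p-value ≈ 0.605
Since p ≈ 0.605 > α = 0.01, fail to reject H0; the evidence is not statistically significant.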